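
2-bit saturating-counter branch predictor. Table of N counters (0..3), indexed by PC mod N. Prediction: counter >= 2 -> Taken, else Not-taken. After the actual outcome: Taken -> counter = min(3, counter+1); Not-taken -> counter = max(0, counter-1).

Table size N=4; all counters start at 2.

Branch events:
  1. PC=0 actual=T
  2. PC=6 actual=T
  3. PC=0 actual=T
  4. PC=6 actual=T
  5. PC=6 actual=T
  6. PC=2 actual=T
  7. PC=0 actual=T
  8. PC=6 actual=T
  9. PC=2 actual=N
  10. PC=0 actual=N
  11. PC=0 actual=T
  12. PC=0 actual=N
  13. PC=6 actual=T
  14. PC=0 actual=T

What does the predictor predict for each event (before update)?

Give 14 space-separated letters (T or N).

Ev 1: PC=0 idx=0 pred=T actual=T -> ctr[0]=3
Ev 2: PC=6 idx=2 pred=T actual=T -> ctr[2]=3
Ev 3: PC=0 idx=0 pred=T actual=T -> ctr[0]=3
Ev 4: PC=6 idx=2 pred=T actual=T -> ctr[2]=3
Ev 5: PC=6 idx=2 pred=T actual=T -> ctr[2]=3
Ev 6: PC=2 idx=2 pred=T actual=T -> ctr[2]=3
Ev 7: PC=0 idx=0 pred=T actual=T -> ctr[0]=3
Ev 8: PC=6 idx=2 pred=T actual=T -> ctr[2]=3
Ev 9: PC=2 idx=2 pred=T actual=N -> ctr[2]=2
Ev 10: PC=0 idx=0 pred=T actual=N -> ctr[0]=2
Ev 11: PC=0 idx=0 pred=T actual=T -> ctr[0]=3
Ev 12: PC=0 idx=0 pred=T actual=N -> ctr[0]=2
Ev 13: PC=6 idx=2 pred=T actual=T -> ctr[2]=3
Ev 14: PC=0 idx=0 pred=T actual=T -> ctr[0]=3

Answer: T T T T T T T T T T T T T T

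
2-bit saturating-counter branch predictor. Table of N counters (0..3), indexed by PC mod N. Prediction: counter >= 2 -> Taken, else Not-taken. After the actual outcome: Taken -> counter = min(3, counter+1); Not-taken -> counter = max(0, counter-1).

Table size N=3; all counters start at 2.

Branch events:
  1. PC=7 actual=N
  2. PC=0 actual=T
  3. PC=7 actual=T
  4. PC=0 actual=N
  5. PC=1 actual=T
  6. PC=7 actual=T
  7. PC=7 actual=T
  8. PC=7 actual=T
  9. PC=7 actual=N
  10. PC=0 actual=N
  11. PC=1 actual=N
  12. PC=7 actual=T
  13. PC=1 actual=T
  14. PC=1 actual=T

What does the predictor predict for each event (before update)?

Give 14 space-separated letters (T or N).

Ev 1: PC=7 idx=1 pred=T actual=N -> ctr[1]=1
Ev 2: PC=0 idx=0 pred=T actual=T -> ctr[0]=3
Ev 3: PC=7 idx=1 pred=N actual=T -> ctr[1]=2
Ev 4: PC=0 idx=0 pred=T actual=N -> ctr[0]=2
Ev 5: PC=1 idx=1 pred=T actual=T -> ctr[1]=3
Ev 6: PC=7 idx=1 pred=T actual=T -> ctr[1]=3
Ev 7: PC=7 idx=1 pred=T actual=T -> ctr[1]=3
Ev 8: PC=7 idx=1 pred=T actual=T -> ctr[1]=3
Ev 9: PC=7 idx=1 pred=T actual=N -> ctr[1]=2
Ev 10: PC=0 idx=0 pred=T actual=N -> ctr[0]=1
Ev 11: PC=1 idx=1 pred=T actual=N -> ctr[1]=1
Ev 12: PC=7 idx=1 pred=N actual=T -> ctr[1]=2
Ev 13: PC=1 idx=1 pred=T actual=T -> ctr[1]=3
Ev 14: PC=1 idx=1 pred=T actual=T -> ctr[1]=3

Answer: T T N T T T T T T T T N T T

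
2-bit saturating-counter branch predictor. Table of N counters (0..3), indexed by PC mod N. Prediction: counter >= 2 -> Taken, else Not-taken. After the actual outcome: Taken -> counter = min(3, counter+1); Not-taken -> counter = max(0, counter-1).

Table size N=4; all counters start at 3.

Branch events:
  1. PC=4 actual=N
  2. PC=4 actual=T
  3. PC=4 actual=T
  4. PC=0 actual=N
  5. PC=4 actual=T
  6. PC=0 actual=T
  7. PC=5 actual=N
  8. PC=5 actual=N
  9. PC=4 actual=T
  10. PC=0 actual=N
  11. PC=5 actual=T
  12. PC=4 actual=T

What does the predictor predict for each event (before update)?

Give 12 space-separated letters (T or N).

Answer: T T T T T T T T T T N T

Derivation:
Ev 1: PC=4 idx=0 pred=T actual=N -> ctr[0]=2
Ev 2: PC=4 idx=0 pred=T actual=T -> ctr[0]=3
Ev 3: PC=4 idx=0 pred=T actual=T -> ctr[0]=3
Ev 4: PC=0 idx=0 pred=T actual=N -> ctr[0]=2
Ev 5: PC=4 idx=0 pred=T actual=T -> ctr[0]=3
Ev 6: PC=0 idx=0 pred=T actual=T -> ctr[0]=3
Ev 7: PC=5 idx=1 pred=T actual=N -> ctr[1]=2
Ev 8: PC=5 idx=1 pred=T actual=N -> ctr[1]=1
Ev 9: PC=4 idx=0 pred=T actual=T -> ctr[0]=3
Ev 10: PC=0 idx=0 pred=T actual=N -> ctr[0]=2
Ev 11: PC=5 idx=1 pred=N actual=T -> ctr[1]=2
Ev 12: PC=4 idx=0 pred=T actual=T -> ctr[0]=3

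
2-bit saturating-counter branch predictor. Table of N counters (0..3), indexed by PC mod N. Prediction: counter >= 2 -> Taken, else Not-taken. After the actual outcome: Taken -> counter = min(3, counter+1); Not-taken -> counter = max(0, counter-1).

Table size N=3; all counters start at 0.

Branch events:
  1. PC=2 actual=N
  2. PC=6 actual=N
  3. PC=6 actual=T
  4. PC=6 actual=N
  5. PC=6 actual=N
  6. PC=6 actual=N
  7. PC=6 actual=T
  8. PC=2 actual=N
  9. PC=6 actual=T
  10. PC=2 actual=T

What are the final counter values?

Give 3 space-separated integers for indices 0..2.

Ev 1: PC=2 idx=2 pred=N actual=N -> ctr[2]=0
Ev 2: PC=6 idx=0 pred=N actual=N -> ctr[0]=0
Ev 3: PC=6 idx=0 pred=N actual=T -> ctr[0]=1
Ev 4: PC=6 idx=0 pred=N actual=N -> ctr[0]=0
Ev 5: PC=6 idx=0 pred=N actual=N -> ctr[0]=0
Ev 6: PC=6 idx=0 pred=N actual=N -> ctr[0]=0
Ev 7: PC=6 idx=0 pred=N actual=T -> ctr[0]=1
Ev 8: PC=2 idx=2 pred=N actual=N -> ctr[2]=0
Ev 9: PC=6 idx=0 pred=N actual=T -> ctr[0]=2
Ev 10: PC=2 idx=2 pred=N actual=T -> ctr[2]=1

Answer: 2 0 1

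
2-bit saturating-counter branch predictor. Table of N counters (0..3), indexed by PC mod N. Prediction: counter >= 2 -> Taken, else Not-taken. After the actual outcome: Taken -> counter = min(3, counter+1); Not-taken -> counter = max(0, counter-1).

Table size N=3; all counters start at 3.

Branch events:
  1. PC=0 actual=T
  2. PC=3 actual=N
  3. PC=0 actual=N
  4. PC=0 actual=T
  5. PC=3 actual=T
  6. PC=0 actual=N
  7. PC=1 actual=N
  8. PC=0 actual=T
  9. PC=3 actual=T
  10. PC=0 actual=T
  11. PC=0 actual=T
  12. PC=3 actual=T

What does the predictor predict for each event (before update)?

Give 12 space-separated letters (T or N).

Ev 1: PC=0 idx=0 pred=T actual=T -> ctr[0]=3
Ev 2: PC=3 idx=0 pred=T actual=N -> ctr[0]=2
Ev 3: PC=0 idx=0 pred=T actual=N -> ctr[0]=1
Ev 4: PC=0 idx=0 pred=N actual=T -> ctr[0]=2
Ev 5: PC=3 idx=0 pred=T actual=T -> ctr[0]=3
Ev 6: PC=0 idx=0 pred=T actual=N -> ctr[0]=2
Ev 7: PC=1 idx=1 pred=T actual=N -> ctr[1]=2
Ev 8: PC=0 idx=0 pred=T actual=T -> ctr[0]=3
Ev 9: PC=3 idx=0 pred=T actual=T -> ctr[0]=3
Ev 10: PC=0 idx=0 pred=T actual=T -> ctr[0]=3
Ev 11: PC=0 idx=0 pred=T actual=T -> ctr[0]=3
Ev 12: PC=3 idx=0 pred=T actual=T -> ctr[0]=3

Answer: T T T N T T T T T T T T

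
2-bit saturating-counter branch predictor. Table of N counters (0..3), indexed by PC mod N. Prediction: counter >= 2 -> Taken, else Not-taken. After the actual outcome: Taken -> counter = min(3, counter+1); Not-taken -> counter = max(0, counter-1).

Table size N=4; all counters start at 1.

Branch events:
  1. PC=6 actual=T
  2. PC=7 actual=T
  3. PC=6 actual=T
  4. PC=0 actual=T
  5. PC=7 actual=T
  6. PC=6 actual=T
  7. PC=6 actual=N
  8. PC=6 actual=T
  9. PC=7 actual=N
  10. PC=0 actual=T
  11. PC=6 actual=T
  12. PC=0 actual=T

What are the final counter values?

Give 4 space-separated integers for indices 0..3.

Ev 1: PC=6 idx=2 pred=N actual=T -> ctr[2]=2
Ev 2: PC=7 idx=3 pred=N actual=T -> ctr[3]=2
Ev 3: PC=6 idx=2 pred=T actual=T -> ctr[2]=3
Ev 4: PC=0 idx=0 pred=N actual=T -> ctr[0]=2
Ev 5: PC=7 idx=3 pred=T actual=T -> ctr[3]=3
Ev 6: PC=6 idx=2 pred=T actual=T -> ctr[2]=3
Ev 7: PC=6 idx=2 pred=T actual=N -> ctr[2]=2
Ev 8: PC=6 idx=2 pred=T actual=T -> ctr[2]=3
Ev 9: PC=7 idx=3 pred=T actual=N -> ctr[3]=2
Ev 10: PC=0 idx=0 pred=T actual=T -> ctr[0]=3
Ev 11: PC=6 idx=2 pred=T actual=T -> ctr[2]=3
Ev 12: PC=0 idx=0 pred=T actual=T -> ctr[0]=3

Answer: 3 1 3 2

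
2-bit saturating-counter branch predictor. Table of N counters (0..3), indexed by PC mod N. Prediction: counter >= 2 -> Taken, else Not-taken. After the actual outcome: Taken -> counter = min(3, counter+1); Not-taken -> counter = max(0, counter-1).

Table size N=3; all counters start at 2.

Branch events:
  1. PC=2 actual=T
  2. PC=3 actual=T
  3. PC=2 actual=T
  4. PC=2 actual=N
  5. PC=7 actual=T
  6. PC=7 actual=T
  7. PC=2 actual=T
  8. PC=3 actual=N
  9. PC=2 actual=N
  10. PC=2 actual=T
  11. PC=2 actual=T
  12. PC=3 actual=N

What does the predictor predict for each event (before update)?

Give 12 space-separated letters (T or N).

Ev 1: PC=2 idx=2 pred=T actual=T -> ctr[2]=3
Ev 2: PC=3 idx=0 pred=T actual=T -> ctr[0]=3
Ev 3: PC=2 idx=2 pred=T actual=T -> ctr[2]=3
Ev 4: PC=2 idx=2 pred=T actual=N -> ctr[2]=2
Ev 5: PC=7 idx=1 pred=T actual=T -> ctr[1]=3
Ev 6: PC=7 idx=1 pred=T actual=T -> ctr[1]=3
Ev 7: PC=2 idx=2 pred=T actual=T -> ctr[2]=3
Ev 8: PC=3 idx=0 pred=T actual=N -> ctr[0]=2
Ev 9: PC=2 idx=2 pred=T actual=N -> ctr[2]=2
Ev 10: PC=2 idx=2 pred=T actual=T -> ctr[2]=3
Ev 11: PC=2 idx=2 pred=T actual=T -> ctr[2]=3
Ev 12: PC=3 idx=0 pred=T actual=N -> ctr[0]=1

Answer: T T T T T T T T T T T T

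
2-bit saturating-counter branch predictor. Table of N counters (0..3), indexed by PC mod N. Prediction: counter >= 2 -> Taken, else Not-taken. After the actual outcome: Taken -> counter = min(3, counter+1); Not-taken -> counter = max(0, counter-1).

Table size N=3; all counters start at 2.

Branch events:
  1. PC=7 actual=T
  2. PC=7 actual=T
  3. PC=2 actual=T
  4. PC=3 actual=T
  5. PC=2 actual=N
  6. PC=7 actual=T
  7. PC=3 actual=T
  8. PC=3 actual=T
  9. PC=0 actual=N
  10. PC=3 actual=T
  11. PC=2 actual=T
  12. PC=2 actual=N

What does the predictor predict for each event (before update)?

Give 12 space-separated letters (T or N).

Ev 1: PC=7 idx=1 pred=T actual=T -> ctr[1]=3
Ev 2: PC=7 idx=1 pred=T actual=T -> ctr[1]=3
Ev 3: PC=2 idx=2 pred=T actual=T -> ctr[2]=3
Ev 4: PC=3 idx=0 pred=T actual=T -> ctr[0]=3
Ev 5: PC=2 idx=2 pred=T actual=N -> ctr[2]=2
Ev 6: PC=7 idx=1 pred=T actual=T -> ctr[1]=3
Ev 7: PC=3 idx=0 pred=T actual=T -> ctr[0]=3
Ev 8: PC=3 idx=0 pred=T actual=T -> ctr[0]=3
Ev 9: PC=0 idx=0 pred=T actual=N -> ctr[0]=2
Ev 10: PC=3 idx=0 pred=T actual=T -> ctr[0]=3
Ev 11: PC=2 idx=2 pred=T actual=T -> ctr[2]=3
Ev 12: PC=2 idx=2 pred=T actual=N -> ctr[2]=2

Answer: T T T T T T T T T T T T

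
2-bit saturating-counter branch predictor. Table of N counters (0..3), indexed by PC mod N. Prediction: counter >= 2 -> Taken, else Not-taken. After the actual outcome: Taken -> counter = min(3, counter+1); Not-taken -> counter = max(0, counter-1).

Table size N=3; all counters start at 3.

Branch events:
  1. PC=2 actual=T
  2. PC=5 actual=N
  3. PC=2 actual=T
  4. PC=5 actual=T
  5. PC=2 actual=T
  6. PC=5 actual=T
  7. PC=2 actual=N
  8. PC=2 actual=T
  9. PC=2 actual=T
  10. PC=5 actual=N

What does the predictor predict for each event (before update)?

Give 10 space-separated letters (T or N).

Ev 1: PC=2 idx=2 pred=T actual=T -> ctr[2]=3
Ev 2: PC=5 idx=2 pred=T actual=N -> ctr[2]=2
Ev 3: PC=2 idx=2 pred=T actual=T -> ctr[2]=3
Ev 4: PC=5 idx=2 pred=T actual=T -> ctr[2]=3
Ev 5: PC=2 idx=2 pred=T actual=T -> ctr[2]=3
Ev 6: PC=5 idx=2 pred=T actual=T -> ctr[2]=3
Ev 7: PC=2 idx=2 pred=T actual=N -> ctr[2]=2
Ev 8: PC=2 idx=2 pred=T actual=T -> ctr[2]=3
Ev 9: PC=2 idx=2 pred=T actual=T -> ctr[2]=3
Ev 10: PC=5 idx=2 pred=T actual=N -> ctr[2]=2

Answer: T T T T T T T T T T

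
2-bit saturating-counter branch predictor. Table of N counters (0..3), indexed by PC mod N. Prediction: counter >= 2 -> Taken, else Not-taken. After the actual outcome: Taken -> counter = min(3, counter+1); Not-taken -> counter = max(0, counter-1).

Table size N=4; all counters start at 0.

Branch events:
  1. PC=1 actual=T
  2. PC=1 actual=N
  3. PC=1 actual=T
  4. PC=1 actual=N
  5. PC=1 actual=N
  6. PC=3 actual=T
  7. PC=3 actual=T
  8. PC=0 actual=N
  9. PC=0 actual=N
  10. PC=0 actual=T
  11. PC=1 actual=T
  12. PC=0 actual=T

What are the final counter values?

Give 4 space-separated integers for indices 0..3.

Ev 1: PC=1 idx=1 pred=N actual=T -> ctr[1]=1
Ev 2: PC=1 idx=1 pred=N actual=N -> ctr[1]=0
Ev 3: PC=1 idx=1 pred=N actual=T -> ctr[1]=1
Ev 4: PC=1 idx=1 pred=N actual=N -> ctr[1]=0
Ev 5: PC=1 idx=1 pred=N actual=N -> ctr[1]=0
Ev 6: PC=3 idx=3 pred=N actual=T -> ctr[3]=1
Ev 7: PC=3 idx=3 pred=N actual=T -> ctr[3]=2
Ev 8: PC=0 idx=0 pred=N actual=N -> ctr[0]=0
Ev 9: PC=0 idx=0 pred=N actual=N -> ctr[0]=0
Ev 10: PC=0 idx=0 pred=N actual=T -> ctr[0]=1
Ev 11: PC=1 idx=1 pred=N actual=T -> ctr[1]=1
Ev 12: PC=0 idx=0 pred=N actual=T -> ctr[0]=2

Answer: 2 1 0 2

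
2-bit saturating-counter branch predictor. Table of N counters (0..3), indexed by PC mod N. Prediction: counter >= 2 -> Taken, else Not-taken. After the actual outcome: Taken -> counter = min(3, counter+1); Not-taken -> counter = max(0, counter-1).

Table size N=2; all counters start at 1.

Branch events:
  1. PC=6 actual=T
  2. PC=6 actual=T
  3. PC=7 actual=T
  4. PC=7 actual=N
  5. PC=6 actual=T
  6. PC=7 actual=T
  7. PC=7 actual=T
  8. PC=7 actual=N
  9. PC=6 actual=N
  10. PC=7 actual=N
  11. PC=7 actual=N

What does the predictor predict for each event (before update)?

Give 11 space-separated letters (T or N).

Answer: N T N T T N T T T T N

Derivation:
Ev 1: PC=6 idx=0 pred=N actual=T -> ctr[0]=2
Ev 2: PC=6 idx=0 pred=T actual=T -> ctr[0]=3
Ev 3: PC=7 idx=1 pred=N actual=T -> ctr[1]=2
Ev 4: PC=7 idx=1 pred=T actual=N -> ctr[1]=1
Ev 5: PC=6 idx=0 pred=T actual=T -> ctr[0]=3
Ev 6: PC=7 idx=1 pred=N actual=T -> ctr[1]=2
Ev 7: PC=7 idx=1 pred=T actual=T -> ctr[1]=3
Ev 8: PC=7 idx=1 pred=T actual=N -> ctr[1]=2
Ev 9: PC=6 idx=0 pred=T actual=N -> ctr[0]=2
Ev 10: PC=7 idx=1 pred=T actual=N -> ctr[1]=1
Ev 11: PC=7 idx=1 pred=N actual=N -> ctr[1]=0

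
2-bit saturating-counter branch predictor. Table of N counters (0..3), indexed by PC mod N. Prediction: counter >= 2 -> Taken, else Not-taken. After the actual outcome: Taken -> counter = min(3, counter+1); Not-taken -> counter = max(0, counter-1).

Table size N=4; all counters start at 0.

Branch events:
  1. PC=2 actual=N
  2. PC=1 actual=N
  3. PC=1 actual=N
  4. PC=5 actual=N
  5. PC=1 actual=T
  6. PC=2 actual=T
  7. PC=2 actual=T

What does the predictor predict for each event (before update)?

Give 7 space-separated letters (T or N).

Ev 1: PC=2 idx=2 pred=N actual=N -> ctr[2]=0
Ev 2: PC=1 idx=1 pred=N actual=N -> ctr[1]=0
Ev 3: PC=1 idx=1 pred=N actual=N -> ctr[1]=0
Ev 4: PC=5 idx=1 pred=N actual=N -> ctr[1]=0
Ev 5: PC=1 idx=1 pred=N actual=T -> ctr[1]=1
Ev 6: PC=2 idx=2 pred=N actual=T -> ctr[2]=1
Ev 7: PC=2 idx=2 pred=N actual=T -> ctr[2]=2

Answer: N N N N N N N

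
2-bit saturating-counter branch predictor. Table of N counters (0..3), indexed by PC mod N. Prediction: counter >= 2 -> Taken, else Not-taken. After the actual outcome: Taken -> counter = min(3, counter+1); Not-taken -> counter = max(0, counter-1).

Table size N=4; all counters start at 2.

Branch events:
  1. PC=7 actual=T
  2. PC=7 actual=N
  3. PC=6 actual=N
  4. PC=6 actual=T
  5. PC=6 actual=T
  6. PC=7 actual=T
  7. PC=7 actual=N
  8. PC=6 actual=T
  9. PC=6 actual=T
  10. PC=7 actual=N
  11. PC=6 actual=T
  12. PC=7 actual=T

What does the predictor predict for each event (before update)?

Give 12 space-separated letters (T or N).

Ev 1: PC=7 idx=3 pred=T actual=T -> ctr[3]=3
Ev 2: PC=7 idx=3 pred=T actual=N -> ctr[3]=2
Ev 3: PC=6 idx=2 pred=T actual=N -> ctr[2]=1
Ev 4: PC=6 idx=2 pred=N actual=T -> ctr[2]=2
Ev 5: PC=6 idx=2 pred=T actual=T -> ctr[2]=3
Ev 6: PC=7 idx=3 pred=T actual=T -> ctr[3]=3
Ev 7: PC=7 idx=3 pred=T actual=N -> ctr[3]=2
Ev 8: PC=6 idx=2 pred=T actual=T -> ctr[2]=3
Ev 9: PC=6 idx=2 pred=T actual=T -> ctr[2]=3
Ev 10: PC=7 idx=3 pred=T actual=N -> ctr[3]=1
Ev 11: PC=6 idx=2 pred=T actual=T -> ctr[2]=3
Ev 12: PC=7 idx=3 pred=N actual=T -> ctr[3]=2

Answer: T T T N T T T T T T T N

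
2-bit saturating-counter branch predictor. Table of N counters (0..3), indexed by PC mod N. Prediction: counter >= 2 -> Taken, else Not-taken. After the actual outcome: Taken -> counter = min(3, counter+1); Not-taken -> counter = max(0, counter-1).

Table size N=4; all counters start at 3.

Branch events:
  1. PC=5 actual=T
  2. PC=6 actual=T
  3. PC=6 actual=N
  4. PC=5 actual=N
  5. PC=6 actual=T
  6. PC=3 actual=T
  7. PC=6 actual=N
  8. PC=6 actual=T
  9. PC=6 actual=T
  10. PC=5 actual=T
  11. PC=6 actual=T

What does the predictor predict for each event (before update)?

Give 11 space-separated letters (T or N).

Answer: T T T T T T T T T T T

Derivation:
Ev 1: PC=5 idx=1 pred=T actual=T -> ctr[1]=3
Ev 2: PC=6 idx=2 pred=T actual=T -> ctr[2]=3
Ev 3: PC=6 idx=2 pred=T actual=N -> ctr[2]=2
Ev 4: PC=5 idx=1 pred=T actual=N -> ctr[1]=2
Ev 5: PC=6 idx=2 pred=T actual=T -> ctr[2]=3
Ev 6: PC=3 idx=3 pred=T actual=T -> ctr[3]=3
Ev 7: PC=6 idx=2 pred=T actual=N -> ctr[2]=2
Ev 8: PC=6 idx=2 pred=T actual=T -> ctr[2]=3
Ev 9: PC=6 idx=2 pred=T actual=T -> ctr[2]=3
Ev 10: PC=5 idx=1 pred=T actual=T -> ctr[1]=3
Ev 11: PC=6 idx=2 pred=T actual=T -> ctr[2]=3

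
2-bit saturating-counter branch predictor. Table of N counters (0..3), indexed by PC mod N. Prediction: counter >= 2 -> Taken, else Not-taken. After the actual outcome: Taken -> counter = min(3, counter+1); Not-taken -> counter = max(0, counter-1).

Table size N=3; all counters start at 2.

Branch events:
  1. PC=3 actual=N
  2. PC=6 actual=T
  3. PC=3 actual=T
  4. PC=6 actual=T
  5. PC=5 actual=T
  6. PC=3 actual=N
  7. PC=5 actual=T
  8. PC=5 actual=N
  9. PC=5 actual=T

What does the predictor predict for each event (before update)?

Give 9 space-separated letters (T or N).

Ev 1: PC=3 idx=0 pred=T actual=N -> ctr[0]=1
Ev 2: PC=6 idx=0 pred=N actual=T -> ctr[0]=2
Ev 3: PC=3 idx=0 pred=T actual=T -> ctr[0]=3
Ev 4: PC=6 idx=0 pred=T actual=T -> ctr[0]=3
Ev 5: PC=5 idx=2 pred=T actual=T -> ctr[2]=3
Ev 6: PC=3 idx=0 pred=T actual=N -> ctr[0]=2
Ev 7: PC=5 idx=2 pred=T actual=T -> ctr[2]=3
Ev 8: PC=5 idx=2 pred=T actual=N -> ctr[2]=2
Ev 9: PC=5 idx=2 pred=T actual=T -> ctr[2]=3

Answer: T N T T T T T T T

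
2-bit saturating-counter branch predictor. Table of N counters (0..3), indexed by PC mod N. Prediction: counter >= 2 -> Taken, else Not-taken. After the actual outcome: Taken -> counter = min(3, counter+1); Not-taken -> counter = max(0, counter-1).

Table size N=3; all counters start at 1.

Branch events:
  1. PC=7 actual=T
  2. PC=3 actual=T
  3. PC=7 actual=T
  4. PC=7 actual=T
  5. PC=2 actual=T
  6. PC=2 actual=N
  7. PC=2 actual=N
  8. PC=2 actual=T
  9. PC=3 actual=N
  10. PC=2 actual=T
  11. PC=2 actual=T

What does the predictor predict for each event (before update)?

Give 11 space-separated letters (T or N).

Ev 1: PC=7 idx=1 pred=N actual=T -> ctr[1]=2
Ev 2: PC=3 idx=0 pred=N actual=T -> ctr[0]=2
Ev 3: PC=7 idx=1 pred=T actual=T -> ctr[1]=3
Ev 4: PC=7 idx=1 pred=T actual=T -> ctr[1]=3
Ev 5: PC=2 idx=2 pred=N actual=T -> ctr[2]=2
Ev 6: PC=2 idx=2 pred=T actual=N -> ctr[2]=1
Ev 7: PC=2 idx=2 pred=N actual=N -> ctr[2]=0
Ev 8: PC=2 idx=2 pred=N actual=T -> ctr[2]=1
Ev 9: PC=3 idx=0 pred=T actual=N -> ctr[0]=1
Ev 10: PC=2 idx=2 pred=N actual=T -> ctr[2]=2
Ev 11: PC=2 idx=2 pred=T actual=T -> ctr[2]=3

Answer: N N T T N T N N T N T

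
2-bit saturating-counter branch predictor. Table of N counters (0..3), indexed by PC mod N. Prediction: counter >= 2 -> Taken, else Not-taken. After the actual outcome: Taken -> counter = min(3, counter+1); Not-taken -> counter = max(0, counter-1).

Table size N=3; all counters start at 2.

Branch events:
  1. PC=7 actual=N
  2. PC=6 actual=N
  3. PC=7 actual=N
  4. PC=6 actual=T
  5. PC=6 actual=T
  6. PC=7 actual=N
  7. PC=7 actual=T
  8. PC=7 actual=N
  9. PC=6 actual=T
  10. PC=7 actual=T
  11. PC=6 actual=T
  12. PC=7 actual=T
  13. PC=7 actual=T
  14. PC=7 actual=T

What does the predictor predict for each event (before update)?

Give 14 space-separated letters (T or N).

Answer: T T N N T N N N T N T N T T

Derivation:
Ev 1: PC=7 idx=1 pred=T actual=N -> ctr[1]=1
Ev 2: PC=6 idx=0 pred=T actual=N -> ctr[0]=1
Ev 3: PC=7 idx=1 pred=N actual=N -> ctr[1]=0
Ev 4: PC=6 idx=0 pred=N actual=T -> ctr[0]=2
Ev 5: PC=6 idx=0 pred=T actual=T -> ctr[0]=3
Ev 6: PC=7 idx=1 pred=N actual=N -> ctr[1]=0
Ev 7: PC=7 idx=1 pred=N actual=T -> ctr[1]=1
Ev 8: PC=7 idx=1 pred=N actual=N -> ctr[1]=0
Ev 9: PC=6 idx=0 pred=T actual=T -> ctr[0]=3
Ev 10: PC=7 idx=1 pred=N actual=T -> ctr[1]=1
Ev 11: PC=6 idx=0 pred=T actual=T -> ctr[0]=3
Ev 12: PC=7 idx=1 pred=N actual=T -> ctr[1]=2
Ev 13: PC=7 idx=1 pred=T actual=T -> ctr[1]=3
Ev 14: PC=7 idx=1 pred=T actual=T -> ctr[1]=3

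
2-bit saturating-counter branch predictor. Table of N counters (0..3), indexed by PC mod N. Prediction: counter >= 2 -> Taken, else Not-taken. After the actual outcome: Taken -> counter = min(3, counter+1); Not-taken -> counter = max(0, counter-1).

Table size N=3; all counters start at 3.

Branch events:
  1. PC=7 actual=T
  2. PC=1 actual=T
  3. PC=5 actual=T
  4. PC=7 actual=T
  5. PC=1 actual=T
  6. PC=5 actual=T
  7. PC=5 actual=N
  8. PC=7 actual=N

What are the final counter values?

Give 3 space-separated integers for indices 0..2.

Ev 1: PC=7 idx=1 pred=T actual=T -> ctr[1]=3
Ev 2: PC=1 idx=1 pred=T actual=T -> ctr[1]=3
Ev 3: PC=5 idx=2 pred=T actual=T -> ctr[2]=3
Ev 4: PC=7 idx=1 pred=T actual=T -> ctr[1]=3
Ev 5: PC=1 idx=1 pred=T actual=T -> ctr[1]=3
Ev 6: PC=5 idx=2 pred=T actual=T -> ctr[2]=3
Ev 7: PC=5 idx=2 pred=T actual=N -> ctr[2]=2
Ev 8: PC=7 idx=1 pred=T actual=N -> ctr[1]=2

Answer: 3 2 2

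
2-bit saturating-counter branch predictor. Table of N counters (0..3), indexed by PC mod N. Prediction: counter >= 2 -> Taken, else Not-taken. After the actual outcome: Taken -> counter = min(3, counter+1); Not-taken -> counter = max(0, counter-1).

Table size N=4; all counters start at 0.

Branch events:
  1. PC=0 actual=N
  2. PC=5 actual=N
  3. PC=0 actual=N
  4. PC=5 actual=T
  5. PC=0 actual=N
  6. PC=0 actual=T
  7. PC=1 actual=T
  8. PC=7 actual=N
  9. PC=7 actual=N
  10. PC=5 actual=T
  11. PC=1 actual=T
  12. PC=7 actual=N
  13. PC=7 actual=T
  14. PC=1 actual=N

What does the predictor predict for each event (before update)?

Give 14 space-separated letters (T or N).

Ev 1: PC=0 idx=0 pred=N actual=N -> ctr[0]=0
Ev 2: PC=5 idx=1 pred=N actual=N -> ctr[1]=0
Ev 3: PC=0 idx=0 pred=N actual=N -> ctr[0]=0
Ev 4: PC=5 idx=1 pred=N actual=T -> ctr[1]=1
Ev 5: PC=0 idx=0 pred=N actual=N -> ctr[0]=0
Ev 6: PC=0 idx=0 pred=N actual=T -> ctr[0]=1
Ev 7: PC=1 idx=1 pred=N actual=T -> ctr[1]=2
Ev 8: PC=7 idx=3 pred=N actual=N -> ctr[3]=0
Ev 9: PC=7 idx=3 pred=N actual=N -> ctr[3]=0
Ev 10: PC=5 idx=1 pred=T actual=T -> ctr[1]=3
Ev 11: PC=1 idx=1 pred=T actual=T -> ctr[1]=3
Ev 12: PC=7 idx=3 pred=N actual=N -> ctr[3]=0
Ev 13: PC=7 idx=3 pred=N actual=T -> ctr[3]=1
Ev 14: PC=1 idx=1 pred=T actual=N -> ctr[1]=2

Answer: N N N N N N N N N T T N N T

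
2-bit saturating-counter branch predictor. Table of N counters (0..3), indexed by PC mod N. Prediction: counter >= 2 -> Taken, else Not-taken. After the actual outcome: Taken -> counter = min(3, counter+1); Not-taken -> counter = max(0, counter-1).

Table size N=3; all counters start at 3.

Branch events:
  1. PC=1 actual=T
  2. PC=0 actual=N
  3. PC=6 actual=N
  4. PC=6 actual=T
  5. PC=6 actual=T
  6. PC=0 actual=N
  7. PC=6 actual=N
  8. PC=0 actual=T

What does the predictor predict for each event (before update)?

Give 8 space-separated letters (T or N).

Ev 1: PC=1 idx=1 pred=T actual=T -> ctr[1]=3
Ev 2: PC=0 idx=0 pred=T actual=N -> ctr[0]=2
Ev 3: PC=6 idx=0 pred=T actual=N -> ctr[0]=1
Ev 4: PC=6 idx=0 pred=N actual=T -> ctr[0]=2
Ev 5: PC=6 idx=0 pred=T actual=T -> ctr[0]=3
Ev 6: PC=0 idx=0 pred=T actual=N -> ctr[0]=2
Ev 7: PC=6 idx=0 pred=T actual=N -> ctr[0]=1
Ev 8: PC=0 idx=0 pred=N actual=T -> ctr[0]=2

Answer: T T T N T T T N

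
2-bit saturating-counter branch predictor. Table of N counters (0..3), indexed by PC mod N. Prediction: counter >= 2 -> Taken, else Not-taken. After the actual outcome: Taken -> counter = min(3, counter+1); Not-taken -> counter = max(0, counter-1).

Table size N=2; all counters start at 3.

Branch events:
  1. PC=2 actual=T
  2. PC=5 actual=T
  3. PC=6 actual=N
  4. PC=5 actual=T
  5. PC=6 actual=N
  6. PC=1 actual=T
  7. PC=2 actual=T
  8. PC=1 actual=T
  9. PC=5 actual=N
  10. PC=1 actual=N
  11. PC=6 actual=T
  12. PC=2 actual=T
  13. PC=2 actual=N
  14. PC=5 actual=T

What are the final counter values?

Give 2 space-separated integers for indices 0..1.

Answer: 2 2

Derivation:
Ev 1: PC=2 idx=0 pred=T actual=T -> ctr[0]=3
Ev 2: PC=5 idx=1 pred=T actual=T -> ctr[1]=3
Ev 3: PC=6 idx=0 pred=T actual=N -> ctr[0]=2
Ev 4: PC=5 idx=1 pred=T actual=T -> ctr[1]=3
Ev 5: PC=6 idx=0 pred=T actual=N -> ctr[0]=1
Ev 6: PC=1 idx=1 pred=T actual=T -> ctr[1]=3
Ev 7: PC=2 idx=0 pred=N actual=T -> ctr[0]=2
Ev 8: PC=1 idx=1 pred=T actual=T -> ctr[1]=3
Ev 9: PC=5 idx=1 pred=T actual=N -> ctr[1]=2
Ev 10: PC=1 idx=1 pred=T actual=N -> ctr[1]=1
Ev 11: PC=6 idx=0 pred=T actual=T -> ctr[0]=3
Ev 12: PC=2 idx=0 pred=T actual=T -> ctr[0]=3
Ev 13: PC=2 idx=0 pred=T actual=N -> ctr[0]=2
Ev 14: PC=5 idx=1 pred=N actual=T -> ctr[1]=2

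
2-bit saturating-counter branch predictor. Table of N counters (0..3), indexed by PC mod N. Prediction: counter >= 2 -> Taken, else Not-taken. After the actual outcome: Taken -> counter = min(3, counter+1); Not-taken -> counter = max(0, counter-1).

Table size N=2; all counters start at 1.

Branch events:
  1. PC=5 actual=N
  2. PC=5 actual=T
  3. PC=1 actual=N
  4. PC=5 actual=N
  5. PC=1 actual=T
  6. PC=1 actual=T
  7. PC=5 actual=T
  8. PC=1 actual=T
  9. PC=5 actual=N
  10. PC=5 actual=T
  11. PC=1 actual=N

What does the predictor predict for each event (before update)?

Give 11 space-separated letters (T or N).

Answer: N N N N N N T T T T T

Derivation:
Ev 1: PC=5 idx=1 pred=N actual=N -> ctr[1]=0
Ev 2: PC=5 idx=1 pred=N actual=T -> ctr[1]=1
Ev 3: PC=1 idx=1 pred=N actual=N -> ctr[1]=0
Ev 4: PC=5 idx=1 pred=N actual=N -> ctr[1]=0
Ev 5: PC=1 idx=1 pred=N actual=T -> ctr[1]=1
Ev 6: PC=1 idx=1 pred=N actual=T -> ctr[1]=2
Ev 7: PC=5 idx=1 pred=T actual=T -> ctr[1]=3
Ev 8: PC=1 idx=1 pred=T actual=T -> ctr[1]=3
Ev 9: PC=5 idx=1 pred=T actual=N -> ctr[1]=2
Ev 10: PC=5 idx=1 pred=T actual=T -> ctr[1]=3
Ev 11: PC=1 idx=1 pred=T actual=N -> ctr[1]=2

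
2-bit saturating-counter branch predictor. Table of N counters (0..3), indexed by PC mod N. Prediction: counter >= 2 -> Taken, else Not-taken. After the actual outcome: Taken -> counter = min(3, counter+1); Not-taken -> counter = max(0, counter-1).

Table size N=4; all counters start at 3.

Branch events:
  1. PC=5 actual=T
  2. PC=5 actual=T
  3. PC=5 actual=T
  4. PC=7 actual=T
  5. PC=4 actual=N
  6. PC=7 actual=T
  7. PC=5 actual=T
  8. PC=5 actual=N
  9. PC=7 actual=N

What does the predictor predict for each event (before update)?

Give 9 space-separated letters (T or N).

Ev 1: PC=5 idx=1 pred=T actual=T -> ctr[1]=3
Ev 2: PC=5 idx=1 pred=T actual=T -> ctr[1]=3
Ev 3: PC=5 idx=1 pred=T actual=T -> ctr[1]=3
Ev 4: PC=7 idx=3 pred=T actual=T -> ctr[3]=3
Ev 5: PC=4 idx=0 pred=T actual=N -> ctr[0]=2
Ev 6: PC=7 idx=3 pred=T actual=T -> ctr[3]=3
Ev 7: PC=5 idx=1 pred=T actual=T -> ctr[1]=3
Ev 8: PC=5 idx=1 pred=T actual=N -> ctr[1]=2
Ev 9: PC=7 idx=3 pred=T actual=N -> ctr[3]=2

Answer: T T T T T T T T T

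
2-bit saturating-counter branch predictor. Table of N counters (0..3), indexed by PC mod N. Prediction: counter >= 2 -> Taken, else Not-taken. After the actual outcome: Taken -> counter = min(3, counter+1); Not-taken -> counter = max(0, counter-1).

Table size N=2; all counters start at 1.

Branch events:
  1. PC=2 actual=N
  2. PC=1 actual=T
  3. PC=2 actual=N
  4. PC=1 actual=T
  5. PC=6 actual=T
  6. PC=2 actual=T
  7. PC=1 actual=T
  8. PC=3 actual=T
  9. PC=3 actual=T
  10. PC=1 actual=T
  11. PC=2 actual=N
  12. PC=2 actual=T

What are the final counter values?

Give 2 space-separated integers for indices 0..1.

Ev 1: PC=2 idx=0 pred=N actual=N -> ctr[0]=0
Ev 2: PC=1 idx=1 pred=N actual=T -> ctr[1]=2
Ev 3: PC=2 idx=0 pred=N actual=N -> ctr[0]=0
Ev 4: PC=1 idx=1 pred=T actual=T -> ctr[1]=3
Ev 5: PC=6 idx=0 pred=N actual=T -> ctr[0]=1
Ev 6: PC=2 idx=0 pred=N actual=T -> ctr[0]=2
Ev 7: PC=1 idx=1 pred=T actual=T -> ctr[1]=3
Ev 8: PC=3 idx=1 pred=T actual=T -> ctr[1]=3
Ev 9: PC=3 idx=1 pred=T actual=T -> ctr[1]=3
Ev 10: PC=1 idx=1 pred=T actual=T -> ctr[1]=3
Ev 11: PC=2 idx=0 pred=T actual=N -> ctr[0]=1
Ev 12: PC=2 idx=0 pred=N actual=T -> ctr[0]=2

Answer: 2 3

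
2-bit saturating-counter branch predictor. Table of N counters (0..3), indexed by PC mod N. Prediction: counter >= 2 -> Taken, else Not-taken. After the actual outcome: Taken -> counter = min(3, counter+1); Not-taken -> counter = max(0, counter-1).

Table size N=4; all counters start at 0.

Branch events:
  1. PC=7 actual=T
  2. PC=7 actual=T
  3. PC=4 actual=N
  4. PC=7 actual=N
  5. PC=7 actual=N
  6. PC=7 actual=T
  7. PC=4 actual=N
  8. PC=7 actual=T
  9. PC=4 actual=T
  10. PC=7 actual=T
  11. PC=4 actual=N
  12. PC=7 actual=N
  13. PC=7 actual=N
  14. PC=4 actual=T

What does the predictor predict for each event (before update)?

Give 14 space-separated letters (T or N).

Ev 1: PC=7 idx=3 pred=N actual=T -> ctr[3]=1
Ev 2: PC=7 idx=3 pred=N actual=T -> ctr[3]=2
Ev 3: PC=4 idx=0 pred=N actual=N -> ctr[0]=0
Ev 4: PC=7 idx=3 pred=T actual=N -> ctr[3]=1
Ev 5: PC=7 idx=3 pred=N actual=N -> ctr[3]=0
Ev 6: PC=7 idx=3 pred=N actual=T -> ctr[3]=1
Ev 7: PC=4 idx=0 pred=N actual=N -> ctr[0]=0
Ev 8: PC=7 idx=3 pred=N actual=T -> ctr[3]=2
Ev 9: PC=4 idx=0 pred=N actual=T -> ctr[0]=1
Ev 10: PC=7 idx=3 pred=T actual=T -> ctr[3]=3
Ev 11: PC=4 idx=0 pred=N actual=N -> ctr[0]=0
Ev 12: PC=7 idx=3 pred=T actual=N -> ctr[3]=2
Ev 13: PC=7 idx=3 pred=T actual=N -> ctr[3]=1
Ev 14: PC=4 idx=0 pred=N actual=T -> ctr[0]=1

Answer: N N N T N N N N N T N T T N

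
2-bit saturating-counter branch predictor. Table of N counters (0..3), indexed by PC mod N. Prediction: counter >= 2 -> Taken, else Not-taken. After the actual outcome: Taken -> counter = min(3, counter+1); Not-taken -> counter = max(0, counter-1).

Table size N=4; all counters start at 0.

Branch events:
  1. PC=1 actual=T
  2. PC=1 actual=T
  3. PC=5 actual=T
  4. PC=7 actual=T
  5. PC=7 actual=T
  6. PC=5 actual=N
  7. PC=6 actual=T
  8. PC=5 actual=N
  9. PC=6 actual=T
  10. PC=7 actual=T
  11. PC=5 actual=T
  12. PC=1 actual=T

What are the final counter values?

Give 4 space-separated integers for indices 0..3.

Answer: 0 3 2 3

Derivation:
Ev 1: PC=1 idx=1 pred=N actual=T -> ctr[1]=1
Ev 2: PC=1 idx=1 pred=N actual=T -> ctr[1]=2
Ev 3: PC=5 idx=1 pred=T actual=T -> ctr[1]=3
Ev 4: PC=7 idx=3 pred=N actual=T -> ctr[3]=1
Ev 5: PC=7 idx=3 pred=N actual=T -> ctr[3]=2
Ev 6: PC=5 idx=1 pred=T actual=N -> ctr[1]=2
Ev 7: PC=6 idx=2 pred=N actual=T -> ctr[2]=1
Ev 8: PC=5 idx=1 pred=T actual=N -> ctr[1]=1
Ev 9: PC=6 idx=2 pred=N actual=T -> ctr[2]=2
Ev 10: PC=7 idx=3 pred=T actual=T -> ctr[3]=3
Ev 11: PC=5 idx=1 pred=N actual=T -> ctr[1]=2
Ev 12: PC=1 idx=1 pred=T actual=T -> ctr[1]=3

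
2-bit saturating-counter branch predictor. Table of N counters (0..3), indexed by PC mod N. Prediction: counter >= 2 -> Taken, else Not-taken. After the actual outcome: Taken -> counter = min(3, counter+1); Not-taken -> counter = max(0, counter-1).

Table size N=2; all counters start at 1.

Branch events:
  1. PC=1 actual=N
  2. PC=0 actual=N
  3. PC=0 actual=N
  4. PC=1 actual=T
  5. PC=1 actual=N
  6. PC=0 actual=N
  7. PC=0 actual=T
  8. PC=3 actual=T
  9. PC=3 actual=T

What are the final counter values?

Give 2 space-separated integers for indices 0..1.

Answer: 1 2

Derivation:
Ev 1: PC=1 idx=1 pred=N actual=N -> ctr[1]=0
Ev 2: PC=0 idx=0 pred=N actual=N -> ctr[0]=0
Ev 3: PC=0 idx=0 pred=N actual=N -> ctr[0]=0
Ev 4: PC=1 idx=1 pred=N actual=T -> ctr[1]=1
Ev 5: PC=1 idx=1 pred=N actual=N -> ctr[1]=0
Ev 6: PC=0 idx=0 pred=N actual=N -> ctr[0]=0
Ev 7: PC=0 idx=0 pred=N actual=T -> ctr[0]=1
Ev 8: PC=3 idx=1 pred=N actual=T -> ctr[1]=1
Ev 9: PC=3 idx=1 pred=N actual=T -> ctr[1]=2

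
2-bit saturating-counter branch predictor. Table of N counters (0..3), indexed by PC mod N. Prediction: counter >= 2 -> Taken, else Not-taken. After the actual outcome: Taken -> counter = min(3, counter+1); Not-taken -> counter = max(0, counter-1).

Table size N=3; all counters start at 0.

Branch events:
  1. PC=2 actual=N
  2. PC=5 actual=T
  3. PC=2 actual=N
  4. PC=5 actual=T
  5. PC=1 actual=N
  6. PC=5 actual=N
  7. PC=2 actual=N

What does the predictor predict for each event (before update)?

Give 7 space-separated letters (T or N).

Answer: N N N N N N N

Derivation:
Ev 1: PC=2 idx=2 pred=N actual=N -> ctr[2]=0
Ev 2: PC=5 idx=2 pred=N actual=T -> ctr[2]=1
Ev 3: PC=2 idx=2 pred=N actual=N -> ctr[2]=0
Ev 4: PC=5 idx=2 pred=N actual=T -> ctr[2]=1
Ev 5: PC=1 idx=1 pred=N actual=N -> ctr[1]=0
Ev 6: PC=5 idx=2 pred=N actual=N -> ctr[2]=0
Ev 7: PC=2 idx=2 pred=N actual=N -> ctr[2]=0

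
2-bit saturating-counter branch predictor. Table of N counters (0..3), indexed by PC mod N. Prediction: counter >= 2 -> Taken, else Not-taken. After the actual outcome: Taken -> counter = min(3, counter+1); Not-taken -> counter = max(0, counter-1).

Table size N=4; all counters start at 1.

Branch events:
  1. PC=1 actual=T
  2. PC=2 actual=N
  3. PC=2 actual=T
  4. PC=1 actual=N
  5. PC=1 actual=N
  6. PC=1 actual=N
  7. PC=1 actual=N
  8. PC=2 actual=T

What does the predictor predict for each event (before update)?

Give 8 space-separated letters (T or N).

Ev 1: PC=1 idx=1 pred=N actual=T -> ctr[1]=2
Ev 2: PC=2 idx=2 pred=N actual=N -> ctr[2]=0
Ev 3: PC=2 idx=2 pred=N actual=T -> ctr[2]=1
Ev 4: PC=1 idx=1 pred=T actual=N -> ctr[1]=1
Ev 5: PC=1 idx=1 pred=N actual=N -> ctr[1]=0
Ev 6: PC=1 idx=1 pred=N actual=N -> ctr[1]=0
Ev 7: PC=1 idx=1 pred=N actual=N -> ctr[1]=0
Ev 8: PC=2 idx=2 pred=N actual=T -> ctr[2]=2

Answer: N N N T N N N N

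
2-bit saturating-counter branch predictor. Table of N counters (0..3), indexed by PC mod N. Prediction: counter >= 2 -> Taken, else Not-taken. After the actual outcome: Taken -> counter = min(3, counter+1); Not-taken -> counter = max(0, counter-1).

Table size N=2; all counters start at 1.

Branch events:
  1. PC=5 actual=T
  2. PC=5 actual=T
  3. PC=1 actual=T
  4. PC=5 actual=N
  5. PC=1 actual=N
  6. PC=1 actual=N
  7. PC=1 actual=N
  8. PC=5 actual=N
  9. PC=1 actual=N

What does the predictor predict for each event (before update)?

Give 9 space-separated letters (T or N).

Answer: N T T T T N N N N

Derivation:
Ev 1: PC=5 idx=1 pred=N actual=T -> ctr[1]=2
Ev 2: PC=5 idx=1 pred=T actual=T -> ctr[1]=3
Ev 3: PC=1 idx=1 pred=T actual=T -> ctr[1]=3
Ev 4: PC=5 idx=1 pred=T actual=N -> ctr[1]=2
Ev 5: PC=1 idx=1 pred=T actual=N -> ctr[1]=1
Ev 6: PC=1 idx=1 pred=N actual=N -> ctr[1]=0
Ev 7: PC=1 idx=1 pred=N actual=N -> ctr[1]=0
Ev 8: PC=5 idx=1 pred=N actual=N -> ctr[1]=0
Ev 9: PC=1 idx=1 pred=N actual=N -> ctr[1]=0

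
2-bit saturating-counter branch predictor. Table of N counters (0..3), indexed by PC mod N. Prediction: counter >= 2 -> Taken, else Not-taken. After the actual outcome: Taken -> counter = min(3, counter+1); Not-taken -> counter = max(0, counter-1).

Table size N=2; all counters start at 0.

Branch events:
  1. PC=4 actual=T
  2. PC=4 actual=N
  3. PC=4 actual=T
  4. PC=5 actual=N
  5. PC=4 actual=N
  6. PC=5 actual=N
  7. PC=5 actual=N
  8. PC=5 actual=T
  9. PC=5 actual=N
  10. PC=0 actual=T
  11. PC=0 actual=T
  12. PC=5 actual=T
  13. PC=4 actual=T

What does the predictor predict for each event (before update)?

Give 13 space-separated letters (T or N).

Ev 1: PC=4 idx=0 pred=N actual=T -> ctr[0]=1
Ev 2: PC=4 idx=0 pred=N actual=N -> ctr[0]=0
Ev 3: PC=4 idx=0 pred=N actual=T -> ctr[0]=1
Ev 4: PC=5 idx=1 pred=N actual=N -> ctr[1]=0
Ev 5: PC=4 idx=0 pred=N actual=N -> ctr[0]=0
Ev 6: PC=5 idx=1 pred=N actual=N -> ctr[1]=0
Ev 7: PC=5 idx=1 pred=N actual=N -> ctr[1]=0
Ev 8: PC=5 idx=1 pred=N actual=T -> ctr[1]=1
Ev 9: PC=5 idx=1 pred=N actual=N -> ctr[1]=0
Ev 10: PC=0 idx=0 pred=N actual=T -> ctr[0]=1
Ev 11: PC=0 idx=0 pred=N actual=T -> ctr[0]=2
Ev 12: PC=5 idx=1 pred=N actual=T -> ctr[1]=1
Ev 13: PC=4 idx=0 pred=T actual=T -> ctr[0]=3

Answer: N N N N N N N N N N N N T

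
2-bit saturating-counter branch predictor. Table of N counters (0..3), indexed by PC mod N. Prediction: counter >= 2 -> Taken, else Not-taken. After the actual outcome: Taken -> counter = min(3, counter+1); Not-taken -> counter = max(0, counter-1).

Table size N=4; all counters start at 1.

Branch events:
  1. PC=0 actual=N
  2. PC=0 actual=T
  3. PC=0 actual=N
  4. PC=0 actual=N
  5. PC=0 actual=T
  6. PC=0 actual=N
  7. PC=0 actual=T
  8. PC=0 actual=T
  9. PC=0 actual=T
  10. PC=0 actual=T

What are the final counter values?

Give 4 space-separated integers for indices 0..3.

Answer: 3 1 1 1

Derivation:
Ev 1: PC=0 idx=0 pred=N actual=N -> ctr[0]=0
Ev 2: PC=0 idx=0 pred=N actual=T -> ctr[0]=1
Ev 3: PC=0 idx=0 pred=N actual=N -> ctr[0]=0
Ev 4: PC=0 idx=0 pred=N actual=N -> ctr[0]=0
Ev 5: PC=0 idx=0 pred=N actual=T -> ctr[0]=1
Ev 6: PC=0 idx=0 pred=N actual=N -> ctr[0]=0
Ev 7: PC=0 idx=0 pred=N actual=T -> ctr[0]=1
Ev 8: PC=0 idx=0 pred=N actual=T -> ctr[0]=2
Ev 9: PC=0 idx=0 pred=T actual=T -> ctr[0]=3
Ev 10: PC=0 idx=0 pred=T actual=T -> ctr[0]=3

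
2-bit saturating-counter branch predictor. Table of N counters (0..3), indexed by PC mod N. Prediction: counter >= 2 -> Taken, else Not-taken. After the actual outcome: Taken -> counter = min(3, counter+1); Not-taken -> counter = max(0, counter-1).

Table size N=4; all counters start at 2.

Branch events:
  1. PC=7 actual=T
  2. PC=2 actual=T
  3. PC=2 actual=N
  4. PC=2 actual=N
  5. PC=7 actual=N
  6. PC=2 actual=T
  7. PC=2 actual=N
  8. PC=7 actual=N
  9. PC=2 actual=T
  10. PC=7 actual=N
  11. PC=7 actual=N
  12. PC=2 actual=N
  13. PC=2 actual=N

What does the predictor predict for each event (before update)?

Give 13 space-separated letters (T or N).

Answer: T T T T T N T T N N N T N

Derivation:
Ev 1: PC=7 idx=3 pred=T actual=T -> ctr[3]=3
Ev 2: PC=2 idx=2 pred=T actual=T -> ctr[2]=3
Ev 3: PC=2 idx=2 pred=T actual=N -> ctr[2]=2
Ev 4: PC=2 idx=2 pred=T actual=N -> ctr[2]=1
Ev 5: PC=7 idx=3 pred=T actual=N -> ctr[3]=2
Ev 6: PC=2 idx=2 pred=N actual=T -> ctr[2]=2
Ev 7: PC=2 idx=2 pred=T actual=N -> ctr[2]=1
Ev 8: PC=7 idx=3 pred=T actual=N -> ctr[3]=1
Ev 9: PC=2 idx=2 pred=N actual=T -> ctr[2]=2
Ev 10: PC=7 idx=3 pred=N actual=N -> ctr[3]=0
Ev 11: PC=7 idx=3 pred=N actual=N -> ctr[3]=0
Ev 12: PC=2 idx=2 pred=T actual=N -> ctr[2]=1
Ev 13: PC=2 idx=2 pred=N actual=N -> ctr[2]=0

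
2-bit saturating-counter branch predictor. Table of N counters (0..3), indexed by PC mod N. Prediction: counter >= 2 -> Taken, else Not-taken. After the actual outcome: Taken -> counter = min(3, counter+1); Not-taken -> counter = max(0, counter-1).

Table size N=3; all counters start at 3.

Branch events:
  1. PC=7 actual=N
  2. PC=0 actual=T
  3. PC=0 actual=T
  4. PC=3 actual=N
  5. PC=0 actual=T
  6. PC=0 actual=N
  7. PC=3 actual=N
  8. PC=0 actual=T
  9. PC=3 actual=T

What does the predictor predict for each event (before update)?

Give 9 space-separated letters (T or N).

Answer: T T T T T T T N T

Derivation:
Ev 1: PC=7 idx=1 pred=T actual=N -> ctr[1]=2
Ev 2: PC=0 idx=0 pred=T actual=T -> ctr[0]=3
Ev 3: PC=0 idx=0 pred=T actual=T -> ctr[0]=3
Ev 4: PC=3 idx=0 pred=T actual=N -> ctr[0]=2
Ev 5: PC=0 idx=0 pred=T actual=T -> ctr[0]=3
Ev 6: PC=0 idx=0 pred=T actual=N -> ctr[0]=2
Ev 7: PC=3 idx=0 pred=T actual=N -> ctr[0]=1
Ev 8: PC=0 idx=0 pred=N actual=T -> ctr[0]=2
Ev 9: PC=3 idx=0 pred=T actual=T -> ctr[0]=3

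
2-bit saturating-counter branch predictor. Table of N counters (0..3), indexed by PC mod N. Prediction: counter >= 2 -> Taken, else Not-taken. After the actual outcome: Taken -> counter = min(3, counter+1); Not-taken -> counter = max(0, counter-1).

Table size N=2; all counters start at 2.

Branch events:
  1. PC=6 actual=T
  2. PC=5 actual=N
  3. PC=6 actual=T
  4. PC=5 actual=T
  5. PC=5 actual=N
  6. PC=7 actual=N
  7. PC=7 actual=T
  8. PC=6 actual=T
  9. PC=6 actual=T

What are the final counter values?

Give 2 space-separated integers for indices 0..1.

Ev 1: PC=6 idx=0 pred=T actual=T -> ctr[0]=3
Ev 2: PC=5 idx=1 pred=T actual=N -> ctr[1]=1
Ev 3: PC=6 idx=0 pred=T actual=T -> ctr[0]=3
Ev 4: PC=5 idx=1 pred=N actual=T -> ctr[1]=2
Ev 5: PC=5 idx=1 pred=T actual=N -> ctr[1]=1
Ev 6: PC=7 idx=1 pred=N actual=N -> ctr[1]=0
Ev 7: PC=7 idx=1 pred=N actual=T -> ctr[1]=1
Ev 8: PC=6 idx=0 pred=T actual=T -> ctr[0]=3
Ev 9: PC=6 idx=0 pred=T actual=T -> ctr[0]=3

Answer: 3 1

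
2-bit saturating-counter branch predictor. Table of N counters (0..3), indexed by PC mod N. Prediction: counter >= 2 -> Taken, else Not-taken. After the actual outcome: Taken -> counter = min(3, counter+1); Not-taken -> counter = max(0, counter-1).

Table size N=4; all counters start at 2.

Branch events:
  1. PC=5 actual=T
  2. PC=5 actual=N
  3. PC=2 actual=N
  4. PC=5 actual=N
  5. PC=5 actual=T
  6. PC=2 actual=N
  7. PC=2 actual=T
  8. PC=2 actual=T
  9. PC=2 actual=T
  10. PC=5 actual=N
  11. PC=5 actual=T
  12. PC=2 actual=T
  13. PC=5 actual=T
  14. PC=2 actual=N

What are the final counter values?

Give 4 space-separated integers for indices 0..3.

Answer: 2 3 2 2

Derivation:
Ev 1: PC=5 idx=1 pred=T actual=T -> ctr[1]=3
Ev 2: PC=5 idx=1 pred=T actual=N -> ctr[1]=2
Ev 3: PC=2 idx=2 pred=T actual=N -> ctr[2]=1
Ev 4: PC=5 idx=1 pred=T actual=N -> ctr[1]=1
Ev 5: PC=5 idx=1 pred=N actual=T -> ctr[1]=2
Ev 6: PC=2 idx=2 pred=N actual=N -> ctr[2]=0
Ev 7: PC=2 idx=2 pred=N actual=T -> ctr[2]=1
Ev 8: PC=2 idx=2 pred=N actual=T -> ctr[2]=2
Ev 9: PC=2 idx=2 pred=T actual=T -> ctr[2]=3
Ev 10: PC=5 idx=1 pred=T actual=N -> ctr[1]=1
Ev 11: PC=5 idx=1 pred=N actual=T -> ctr[1]=2
Ev 12: PC=2 idx=2 pred=T actual=T -> ctr[2]=3
Ev 13: PC=5 idx=1 pred=T actual=T -> ctr[1]=3
Ev 14: PC=2 idx=2 pred=T actual=N -> ctr[2]=2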